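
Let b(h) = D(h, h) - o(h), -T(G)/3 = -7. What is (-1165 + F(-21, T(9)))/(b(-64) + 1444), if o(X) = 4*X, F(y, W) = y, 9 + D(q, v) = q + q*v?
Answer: -1186/5723 ≈ -0.20723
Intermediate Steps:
T(G) = 21 (T(G) = -3*(-7) = 21)
D(q, v) = -9 + q + q*v (D(q, v) = -9 + (q + q*v) = -9 + q + q*v)
b(h) = -9 + h**2 - 3*h (b(h) = (-9 + h + h*h) - 4*h = (-9 + h + h**2) - 4*h = -9 + h**2 - 3*h)
(-1165 + F(-21, T(9)))/(b(-64) + 1444) = (-1165 - 21)/((-9 + (-64)**2 - 3*(-64)) + 1444) = -1186/((-9 + 4096 + 192) + 1444) = -1186/(4279 + 1444) = -1186/5723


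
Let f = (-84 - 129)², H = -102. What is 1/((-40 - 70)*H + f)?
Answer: 1/56589 ≈ 1.7671e-5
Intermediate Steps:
f = 45369 (f = (-213)² = 45369)
1/((-40 - 70)*H + f) = 1/((-40 - 70)*(-102) + 45369) = 1/(-110*(-102) + 45369) = 1/(11220 + 45369) = 1/56589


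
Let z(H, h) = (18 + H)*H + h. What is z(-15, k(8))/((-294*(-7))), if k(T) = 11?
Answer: -17/1029 ≈ -0.016521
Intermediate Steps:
z(H, h) = h + H*(18 + H) (z(H, h) = H*(18 + H) + h = h + H*(18 + H))
z(-15, k(8))/((-294*(-7))) = (11 + (-15)**2 + 18*(-15))/((-294*(-7))) = (11 + 225 - 270)/2058 = -34*1/2058 = -17/1029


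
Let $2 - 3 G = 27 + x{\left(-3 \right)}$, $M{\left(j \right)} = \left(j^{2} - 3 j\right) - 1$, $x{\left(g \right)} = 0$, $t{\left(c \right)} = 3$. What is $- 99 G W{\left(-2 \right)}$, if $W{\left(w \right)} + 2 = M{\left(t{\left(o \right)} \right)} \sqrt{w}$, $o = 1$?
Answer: $-1650 - 825 i \sqrt{2} \approx -1650.0 - 1166.7 i$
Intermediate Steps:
$M{\left(j \right)} = -1 + j^{2} - 3 j$
$W{\left(w \right)} = -2 - \sqrt{w}$ ($W{\left(w \right)} = -2 + \left(-1 + 3^{2} - 9\right) \sqrt{w} = -2 + \left(-1 + 9 - 9\right) \sqrt{w} = -2 - \sqrt{w}$)
$G = - \frac{25}{3}$ ($G = \frac{2}{3} - \frac{27 + 0}{3} = \frac{2}{3} - 9 = - \frac{25}{3} \approx -8.3333$)
$- 99 G W{\left(-2 \right)} = \left(-99\right) \left(- \frac{25}{3}\right) \left(-2 - \sqrt{-2}\right) = 825 \left(-2 - i \sqrt{2}\right) = -1650 - 825 i \sqrt{2}$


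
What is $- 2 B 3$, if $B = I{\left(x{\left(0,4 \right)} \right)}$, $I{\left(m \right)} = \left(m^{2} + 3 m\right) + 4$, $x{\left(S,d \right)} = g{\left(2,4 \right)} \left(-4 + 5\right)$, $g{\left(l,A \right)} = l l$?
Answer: $-192$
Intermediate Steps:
$g{\left(l,A \right)} = l^{2}$
$x{\left(S,d \right)} = 4$ ($x{\left(S,d \right)} = 2^{2} \left(-4 + 5\right) = 4 \cdot 1 = 4$)
$I{\left(m \right)} = 4 + m^{2} + 3 m$
$B = 32$ ($B = 4 + 4^{2} + 3 \cdot 4 = 4 + 16 + 12 = 32$)
$- 2 B 3 = \left(-2\right) 32 \cdot 3 = \left(-64\right) 3 = -192$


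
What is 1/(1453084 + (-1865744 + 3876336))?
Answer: 1/3463676 ≈ 2.8871e-7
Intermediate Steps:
1/(1453084 + (-1865744 + 3876336)) = 1/(1453084 + 2010592) = 1/3463676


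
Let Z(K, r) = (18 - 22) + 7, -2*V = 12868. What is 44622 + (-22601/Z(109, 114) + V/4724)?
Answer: 262798279/7086 ≈ 37087.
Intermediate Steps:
V = -6434 (V = -1/2*12868 = -6434)
Z(K, r) = 3 (Z(K, r) = -4 + 7 = 3)
44622 + (-22601/Z(109, 114) + V/4724) = 44622 + (-22601/3 - 6434/4724) = 44622 + (-22601*1/3 - 6434*1/4724) = 44622 + (-22601/3 - 3217/2362) = 44622 - 53393213/7086 = 262798279/7086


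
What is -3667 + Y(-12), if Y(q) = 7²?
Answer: -3618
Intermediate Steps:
Y(q) = 49
-3667 + Y(-12) = -3667 + 49 = -3618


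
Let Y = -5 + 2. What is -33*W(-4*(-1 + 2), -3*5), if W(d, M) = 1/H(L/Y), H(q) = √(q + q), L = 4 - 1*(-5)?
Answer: 11*I*√6/2 ≈ 13.472*I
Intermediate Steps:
L = 9 (L = 4 + 5 = 9)
Y = -3
H(q) = √2*√q (H(q) = √(2*q) = √2*√q)
W(d, M) = -I*√6/6 (W(d, M) = 1/(√2*√(9/(-3))) = 1/(√2*√(9*(-⅓))) = 1/(√2*√(-3)) = 1/(√2*(I*√3)) = 1/(I*√6) = -I*√6/6)
-33*W(-4*(-1 + 2), -3*5) = -(-11)*I*√6/2 = 11*I*√6/2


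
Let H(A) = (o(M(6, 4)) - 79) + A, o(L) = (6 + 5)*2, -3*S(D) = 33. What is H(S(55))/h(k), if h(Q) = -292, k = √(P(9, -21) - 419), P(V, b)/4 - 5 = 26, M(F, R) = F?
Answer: 17/73 ≈ 0.23288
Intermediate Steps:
S(D) = -11 (S(D) = -⅓*33 = -11)
P(V, b) = 124 (P(V, b) = 20 + 4*26 = 20 + 104 = 124)
o(L) = 22 (o(L) = 11*2 = 22)
k = I*√295 (k = √(124 - 419) = √(-295) = I*√295 ≈ 17.176*I)
H(A) = -57 + A (H(A) = (22 - 79) + A = -57 + A)
H(S(55))/h(k) = (-57 - 11)/(-292) = -68*(-1/292) = 17/73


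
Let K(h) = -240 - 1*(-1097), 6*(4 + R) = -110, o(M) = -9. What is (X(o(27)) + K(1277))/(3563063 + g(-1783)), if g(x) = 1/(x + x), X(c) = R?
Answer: 8929264/38117647971 ≈ 0.00023426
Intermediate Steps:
R = -67/3 (R = -4 + (⅙)*(-110) = -4 - 55/3 = -67/3 ≈ -22.333)
X(c) = -67/3
g(x) = 1/(2*x)
K(h) = 857 (K(h) = -240 + 1097 = 857)
(X(o(27)) + K(1277))/(3563063 + g(-1783)) = (-67/3 + 857)/(3563063 + (½)/(-1783)) = 2504/(3*(3563063 + (½)*(-1/1783))) = 2504/(3*(3563063 - 1/3566)) = 2504/(3*(12705882657/3566)) = (2504/3)*(3566/12705882657) = 8929264/38117647971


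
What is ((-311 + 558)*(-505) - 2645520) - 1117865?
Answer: -3888120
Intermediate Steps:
((-311 + 558)*(-505) - 2645520) - 1117865 = (247*(-505) - 2645520) - 1117865 = (-124735 - 2645520) - 1117865 = -2770255 - 1117865 = -3888120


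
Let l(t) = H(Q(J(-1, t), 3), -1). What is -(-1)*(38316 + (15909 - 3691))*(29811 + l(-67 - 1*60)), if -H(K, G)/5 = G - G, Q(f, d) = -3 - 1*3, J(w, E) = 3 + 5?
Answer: 1506469074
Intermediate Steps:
J(w, E) = 8
Q(f, d) = -6 (Q(f, d) = -3 - 3 = -6)
H(K, G) = 0 (H(K, G) = -5*(G - G) = -5*0 = 0)
l(t) = 0
-(-1)*(38316 + (15909 - 3691))*(29811 + l(-67 - 1*60)) = -(-1)*(38316 + (15909 - 3691))*(29811 + 0) = -(-1)*(38316 + 12218)*29811 = -(-1)*50534*29811 = -(-1)*1506469074 = -1*(-1506469074) = 1506469074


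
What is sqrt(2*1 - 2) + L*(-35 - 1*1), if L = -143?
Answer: 5148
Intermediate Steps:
sqrt(2*1 - 2) + L*(-35 - 1*1) = sqrt(2*1 - 2) - 143*(-35 - 1*1) = sqrt(2 - 2) - 143*(-35 - 1) = sqrt(0) - 143*(-36) = 0 + 5148 = 5148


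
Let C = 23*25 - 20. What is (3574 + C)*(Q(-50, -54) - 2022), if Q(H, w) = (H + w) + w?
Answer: -9001220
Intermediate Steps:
C = 555 (C = 575 - 20 = 555)
Q(H, w) = H + 2*w
(3574 + C)*(Q(-50, -54) - 2022) = (3574 + 555)*((-50 + 2*(-54)) - 2022) = 4129*((-50 - 108) - 2022) = 4129*(-158 - 2022) = 4129*(-2180) = -9001220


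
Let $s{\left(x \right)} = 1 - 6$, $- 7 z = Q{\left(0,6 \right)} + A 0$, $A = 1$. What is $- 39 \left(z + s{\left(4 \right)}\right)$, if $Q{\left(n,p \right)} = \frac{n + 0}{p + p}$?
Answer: $195$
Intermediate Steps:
$Q{\left(n,p \right)} = \frac{n}{2 p}$
$z = 0$ ($z = - \frac{\frac{1}{2} \cdot 0 \cdot \frac{1}{6} + 1 \cdot 0}{7} = - \frac{\frac{1}{2} \cdot 0 \cdot \frac{1}{6} + 0}{7} = - \frac{0 + 0}{7} = \left(- \frac{1}{7}\right) 0 = 0$)
$s{\left(x \right)} = -5$ ($s{\left(x \right)} = 1 - 6 = -5$)
$- 39 \left(z + s{\left(4 \right)}\right) = - 39 \left(0 - 5\right) = \left(-39\right) \left(-5\right) = 195$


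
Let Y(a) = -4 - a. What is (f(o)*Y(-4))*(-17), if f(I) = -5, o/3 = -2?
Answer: 0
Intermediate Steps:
o = -6 (o = 3*(-2) = -6)
(f(o)*Y(-4))*(-17) = -5*(-4 - 1*(-4))*(-17) = -5*(-4 + 4)*(-17) = -5*0*(-17) = 0*(-17) = 0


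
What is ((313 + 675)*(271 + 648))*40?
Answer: 36318880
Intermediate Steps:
((313 + 675)*(271 + 648))*40 = (988*919)*40 = 907972*40 = 36318880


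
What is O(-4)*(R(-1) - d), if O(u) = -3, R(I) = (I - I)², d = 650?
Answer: 1950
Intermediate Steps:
R(I) = 0 (R(I) = 0² = 0)
O(-4)*(R(-1) - d) = -3*(0 - 1*650) = -3*(0 - 650) = -3*(-650) = 1950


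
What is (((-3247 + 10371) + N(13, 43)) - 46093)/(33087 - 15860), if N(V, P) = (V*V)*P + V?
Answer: -4527/2461 ≈ -1.8395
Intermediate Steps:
N(V, P) = V + P*V² (N(V, P) = V²*P + V = P*V² + V = V + P*V²)
(((-3247 + 10371) + N(13, 43)) - 46093)/(33087 - 15860) = (((-3247 + 10371) + 13*(1 + 43*13)) - 46093)/(33087 - 15860) = ((7124 + 13*(1 + 559)) - 46093)/17227 = ((7124 + 13*560) - 46093)*(1/17227) = ((7124 + 7280) - 46093)*(1/17227) = (14404 - 46093)*(1/17227) = -31689*1/17227 = -4527/2461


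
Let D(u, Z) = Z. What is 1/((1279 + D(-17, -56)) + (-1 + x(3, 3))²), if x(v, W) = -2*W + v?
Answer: 1/1239 ≈ 0.00080710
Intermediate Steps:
x(v, W) = v - 2*W
1/((1279 + D(-17, -56)) + (-1 + x(3, 3))²) = 1/((1279 - 56) + (-1 + (3 - 2*3))²) = 1/(1223 + (-1 + (3 - 6))²) = 1/(1223 + (-1 - 3)²) = 1/(1223 + (-4)²) = 1/(1223 + 16) = 1/1239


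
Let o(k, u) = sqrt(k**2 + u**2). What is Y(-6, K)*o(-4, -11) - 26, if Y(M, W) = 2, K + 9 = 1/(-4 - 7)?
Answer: -26 + 2*sqrt(137) ≈ -2.5906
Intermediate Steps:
K = -100/11 (K = -9 + 1/(-4 - 7) = -9 + 1/(-11) = -9 - 1/11 = -100/11 ≈ -9.0909)
Y(-6, K)*o(-4, -11) - 26 = 2*sqrt((-4)**2 + (-11)**2) - 26 = 2*sqrt(16 + 121) - 26 = 2*sqrt(137) - 26 = -26 + 2*sqrt(137)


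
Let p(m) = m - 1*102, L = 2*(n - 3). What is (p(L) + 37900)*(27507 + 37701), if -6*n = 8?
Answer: 2464166848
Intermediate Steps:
n = -4/3 (n = -⅙*8 = -4/3 ≈ -1.3333)
L = -26/3 (L = 2*(-4/3 - 3) = 2*(-13/3) = -26/3 ≈ -8.6667)
p(m) = -102 + m (p(m) = m - 102 = -102 + m)
(p(L) + 37900)*(27507 + 37701) = ((-102 - 26/3) + 37900)*(27507 + 37701) = (-332/3 + 37900)*65208 = (113368/3)*65208 = 2464166848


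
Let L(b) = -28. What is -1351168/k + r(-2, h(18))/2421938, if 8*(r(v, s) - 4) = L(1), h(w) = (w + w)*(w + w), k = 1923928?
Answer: -818111040405/1164908583116 ≈ -0.70230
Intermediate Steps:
h(w) = 4*w² (h(w) = (2*w)*(2*w) = 4*w²)
r(v, s) = ½ (r(v, s) = 4 + (⅛)*(-28) = 4 - 7/2 = ½)
-1351168/k + r(-2, h(18))/2421938 = -1351168/1923928 + (½)/2421938 = -1351168*1/1923928 + (½)*(1/2421938) = -168896/240491 + 1/4843876 = -818111040405/1164908583116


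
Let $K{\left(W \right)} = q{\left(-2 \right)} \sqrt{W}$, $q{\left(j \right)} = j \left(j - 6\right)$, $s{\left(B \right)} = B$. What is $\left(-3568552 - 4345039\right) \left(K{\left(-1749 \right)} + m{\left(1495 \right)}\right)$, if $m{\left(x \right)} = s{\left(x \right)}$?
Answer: $-11830818545 - 126617456 i \sqrt{1749} \approx -1.1831 \cdot 10^{10} - 5.2953 \cdot 10^{9} i$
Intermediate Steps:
$q{\left(j \right)} = j \left(-6 + j\right)$
$m{\left(x \right)} = x$
$K{\left(W \right)} = 16 \sqrt{W}$ ($K{\left(W \right)} = - 2 \left(-6 - 2\right) \sqrt{W} = \left(-2\right) \left(-8\right) \sqrt{W} = 16 \sqrt{W}$)
$\left(-3568552 - 4345039\right) \left(K{\left(-1749 \right)} + m{\left(1495 \right)}\right) = \left(-3568552 - 4345039\right) \left(16 \sqrt{-1749} + 1495\right) = - 7913591 \left(16 i \sqrt{1749} + 1495\right) = - 7913591 \left(1495 + 16 i \sqrt{1749}\right) = -11830818545 - 126617456 i \sqrt{1749}$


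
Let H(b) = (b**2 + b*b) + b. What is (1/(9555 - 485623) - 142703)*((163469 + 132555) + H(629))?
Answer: -73910313142272675/476068 ≈ -1.5525e+11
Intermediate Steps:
H(b) = b + 2*b**2 (H(b) = (b**2 + b**2) + b = 2*b**2 + b = b + 2*b**2)
(1/(9555 - 485623) - 142703)*((163469 + 132555) + H(629)) = (1/(9555 - 485623) - 142703)*((163469 + 132555) + 629*(1 + 2*629)) = (1/(-476068) - 142703)*(296024 + 629*(1 + 1258)) = (-1/476068 - 142703)*(296024 + 629*1259) = -67936331805*(296024 + 791911)/476068 = -67936331805/476068*1087935 = -73910313142272675/476068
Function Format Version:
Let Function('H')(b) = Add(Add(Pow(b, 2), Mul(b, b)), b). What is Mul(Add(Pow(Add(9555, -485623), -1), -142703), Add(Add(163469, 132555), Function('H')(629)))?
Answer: Rational(-73910313142272675, 476068) ≈ -1.5525e+11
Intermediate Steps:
Function('H')(b) = Add(b, Mul(2, Pow(b, 2))) (Function('H')(b) = Add(Add(Pow(b, 2), Pow(b, 2)), b) = Add(Mul(2, Pow(b, 2)), b) = Add(b, Mul(2, Pow(b, 2))))
Mul(Add(Pow(Add(9555, -485623), -1), -142703), Add(Add(163469, 132555), Function('H')(629))) = Mul(Add(Pow(Add(9555, -485623), -1), -142703), Add(Add(163469, 132555), Mul(629, Add(1, Mul(2, 629))))) = Mul(Add(Pow(-476068, -1), -142703), Add(296024, Mul(629, Add(1, 1258)))) = Mul(Add(Rational(-1, 476068), -142703), Add(296024, Mul(629, 1259))) = Mul(Rational(-67936331805, 476068), Add(296024, 791911)) = Mul(Rational(-67936331805, 476068), 1087935) = Rational(-73910313142272675, 476068)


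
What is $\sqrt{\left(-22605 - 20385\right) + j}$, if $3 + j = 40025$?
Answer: $2 i \sqrt{742} \approx 54.479 i$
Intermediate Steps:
$j = 40022$ ($j = -3 + 40025 = 40022$)
$\sqrt{\left(-22605 - 20385\right) + j} = \sqrt{\left(-22605 - 20385\right) + 40022} = \sqrt{-42990 + 40022} = \sqrt{-2968} = 2 i \sqrt{742}$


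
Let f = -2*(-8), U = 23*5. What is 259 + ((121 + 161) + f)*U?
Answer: 34529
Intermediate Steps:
U = 115
f = 16
259 + ((121 + 161) + f)*U = 259 + ((121 + 161) + 16)*115 = 259 + (282 + 16)*115 = 259 + 298*115 = 259 + 34270 = 34529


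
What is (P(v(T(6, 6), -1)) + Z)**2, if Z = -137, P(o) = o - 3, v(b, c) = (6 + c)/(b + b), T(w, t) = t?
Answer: 2805625/144 ≈ 19484.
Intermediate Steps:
v(b, c) = (6 + c)/(2*b) (v(b, c) = (6 + c)/((2*b)) = (6 + c)*(1/(2*b)) = (6 + c)/(2*b))
P(o) = -3 + o
(P(v(T(6, 6), -1)) + Z)**2 = ((-3 + (1/2)*(6 - 1)/6) - 137)**2 = ((-3 + (1/2)*(1/6)*5) - 137)**2 = ((-3 + 5/12) - 137)**2 = (-31/12 - 137)**2 = (-1675/12)**2 = 2805625/144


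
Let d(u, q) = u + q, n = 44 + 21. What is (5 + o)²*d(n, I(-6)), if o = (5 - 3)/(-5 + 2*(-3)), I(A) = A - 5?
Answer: 151686/121 ≈ 1253.6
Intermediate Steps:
I(A) = -5 + A
n = 65
d(u, q) = q + u
o = -2/11 (o = 2/(-5 - 6) = 2/(-11) = 2*(-1/11) = -2/11 ≈ -0.18182)
(5 + o)²*d(n, I(-6)) = (5 - 2/11)²*((-5 - 6) + 65) = (53/11)²*(-11 + 65) = (2809/121)*54 = 151686/121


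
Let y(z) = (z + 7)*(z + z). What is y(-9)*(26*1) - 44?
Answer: 892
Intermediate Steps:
y(z) = 2*z*(7 + z) (y(z) = (7 + z)*(2*z) = 2*z*(7 + z))
y(-9)*(26*1) - 44 = (2*(-9)*(7 - 9))*(26*1) - 44 = (2*(-9)*(-2))*26 - 44 = 36*26 - 44 = 936 - 44 = 892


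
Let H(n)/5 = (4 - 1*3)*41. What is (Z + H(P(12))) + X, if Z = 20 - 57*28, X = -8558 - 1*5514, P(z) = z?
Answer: -15443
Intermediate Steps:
H(n) = 205 (H(n) = 5*((4 - 1*3)*41) = 5*((4 - 3)*41) = 5*(1*41) = 5*41 = 205)
X = -14072 (X = -8558 - 5514 = -14072)
Z = -1576 (Z = 20 - 1596 = -1576)
(Z + H(P(12))) + X = (-1576 + 205) - 14072 = -1371 - 14072 = -15443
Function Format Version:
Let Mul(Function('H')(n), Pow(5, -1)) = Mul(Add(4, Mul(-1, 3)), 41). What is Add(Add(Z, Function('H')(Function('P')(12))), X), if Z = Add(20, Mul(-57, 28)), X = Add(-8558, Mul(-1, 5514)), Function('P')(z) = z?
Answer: -15443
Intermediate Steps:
Function('H')(n) = 205 (Function('H')(n) = Mul(5, Mul(Add(4, Mul(-1, 3)), 41)) = Mul(5, Mul(Add(4, -3), 41)) = Mul(5, Mul(1, 41)) = Mul(5, 41) = 205)
X = -14072 (X = Add(-8558, -5514) = -14072)
Z = -1576 (Z = Add(20, -1596) = -1576)
Add(Add(Z, Function('H')(Function('P')(12))), X) = Add(Add(-1576, 205), -14072) = Add(-1371, -14072) = -15443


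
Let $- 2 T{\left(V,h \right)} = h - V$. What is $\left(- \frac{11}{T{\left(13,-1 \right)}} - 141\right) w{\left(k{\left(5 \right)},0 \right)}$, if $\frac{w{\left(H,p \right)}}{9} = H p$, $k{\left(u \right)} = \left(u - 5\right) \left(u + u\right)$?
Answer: $0$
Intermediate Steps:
$T{\left(V,h \right)} = \frac{V}{2} - \frac{h}{2}$ ($T{\left(V,h \right)} = - \frac{h - V}{2} = \frac{V}{2} - \frac{h}{2}$)
$k{\left(u \right)} = 2 u \left(-5 + u\right)$ ($k{\left(u \right)} = \left(-5 + u\right) 2 u = 2 u \left(-5 + u\right)$)
$w{\left(H,p \right)} = 9 H p$
$\left(- \frac{11}{T{\left(13,-1 \right)}} - 141\right) w{\left(k{\left(5 \right)},0 \right)} = \left(- \frac{11}{\frac{1}{2} \cdot 13 - - \frac{1}{2}} - 141\right) 9 \cdot 2 \cdot 5 \left(-5 + 5\right) 0 = \left(- \frac{11}{\frac{13}{2} + \frac{1}{2}} - 141\right) 9 \cdot 2 \cdot 5 \cdot 0 \cdot 0 = \left(- \frac{11}{7} - 141\right) 9 \cdot 0 \cdot 0 = \left(\left(-11\right) \frac{1}{7} - 141\right) 0 = \left(- \frac{11}{7} - 141\right) 0 = \left(- \frac{998}{7}\right) 0 = 0$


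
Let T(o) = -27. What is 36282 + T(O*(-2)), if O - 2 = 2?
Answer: 36255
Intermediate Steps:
O = 4 (O = 2 + 2 = 4)
36282 + T(O*(-2)) = 36282 - 27 = 36255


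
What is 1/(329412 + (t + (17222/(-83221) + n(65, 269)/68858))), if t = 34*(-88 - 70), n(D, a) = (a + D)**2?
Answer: 2865215809/928448579713060 ≈ 3.0860e-6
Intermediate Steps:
n(D, a) = (D + a)**2
t = -5372 (t = 34*(-158) = -5372)
1/(329412 + (t + (17222/(-83221) + n(65, 269)/68858))) = 1/(329412 + (-5372 + (17222/(-83221) + (65 + 269)**2/68858))) = 1/(329412 + (-5372 + (17222*(-1/83221) + 334**2*(1/68858)))) = 1/(329412 + (-5372 + (-17222/83221 + 111556*(1/68858)))) = 1/(329412 + (-5372 + (-17222/83221 + 55778/34429))) = 1/(329412 + (-5372 + 4048964700/2865215809)) = 1/(329412 - 15387890361248/2865215809) = 1/(928448579713060/2865215809) = 2865215809/928448579713060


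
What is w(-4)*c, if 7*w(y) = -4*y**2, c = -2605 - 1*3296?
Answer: 53952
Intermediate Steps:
c = -5901 (c = -2605 - 3296 = -5901)
w(y) = -4*y**2/7 (w(y) = (-4*y**2)/7 = -4*y**2/7)
w(-4)*c = -4/7*(-4)**2*(-5901) = -4/7*16*(-5901) = -64/7*(-5901) = 53952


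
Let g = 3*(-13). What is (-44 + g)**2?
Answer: 6889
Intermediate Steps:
g = -39
(-44 + g)**2 = (-44 - 39)**2 = (-83)**2 = 6889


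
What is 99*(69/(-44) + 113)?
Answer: 44127/4 ≈ 11032.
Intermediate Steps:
99*(69/(-44) + 113) = 99*(69*(-1/44) + 113) = 99*(-69/44 + 113) = 99*(4903/44) = 44127/4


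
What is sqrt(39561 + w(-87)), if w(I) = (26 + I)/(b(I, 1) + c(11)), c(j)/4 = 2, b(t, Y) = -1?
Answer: sqrt(1938062)/7 ≈ 198.88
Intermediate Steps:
c(j) = 8 (c(j) = 4*2 = 8)
w(I) = 26/7 + I/7 (w(I) = (26 + I)/(-1 + 8) = (26 + I)/7 = (26 + I)*(1/7) = 26/7 + I/7)
sqrt(39561 + w(-87)) = sqrt(39561 + (26/7 + (1/7)*(-87))) = sqrt(39561 + (26/7 - 87/7)) = sqrt(39561 - 61/7) = sqrt(276866/7) = sqrt(1938062)/7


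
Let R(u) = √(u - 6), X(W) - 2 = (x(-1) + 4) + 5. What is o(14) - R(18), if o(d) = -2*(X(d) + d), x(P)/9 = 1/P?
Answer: -32 - 2*√3 ≈ -35.464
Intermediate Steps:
x(P) = 9/P
X(W) = 2 (X(W) = 2 + ((9/(-1) + 4) + 5) = 2 + ((9*(-1) + 4) + 5) = 2 + ((-9 + 4) + 5) = 2 + (-5 + 5) = 2 + 0 = 2)
R(u) = √(-6 + u)
o(d) = -4 - 2*d (o(d) = -2*(2 + d) = -4 - 2*d)
o(14) - R(18) = (-4 - 2*14) - √(-6 + 18) = (-4 - 28) - √12 = -32 - 2*√3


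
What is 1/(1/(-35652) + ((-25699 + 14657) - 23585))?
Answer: -35652/1234521805 ≈ -2.8879e-5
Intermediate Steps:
1/(1/(-35652) + ((-25699 + 14657) - 23585)) = 1/(-1/35652 + (-11042 - 23585)) = 1/(-1/35652 - 34627) = 1/(-1234521805/35652) = -35652/1234521805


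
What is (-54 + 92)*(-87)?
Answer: -3306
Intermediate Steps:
(-54 + 92)*(-87) = 38*(-87) = -3306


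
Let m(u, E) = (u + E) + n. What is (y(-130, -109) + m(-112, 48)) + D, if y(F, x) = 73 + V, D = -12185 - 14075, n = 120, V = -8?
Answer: -26139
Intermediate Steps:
D = -26260
m(u, E) = 120 + E + u (m(u, E) = (u + E) + 120 = (E + u) + 120 = 120 + E + u)
y(F, x) = 65 (y(F, x) = 73 - 8 = 65)
(y(-130, -109) + m(-112, 48)) + D = (65 + (120 + 48 - 112)) - 26260 = (65 + 56) - 26260 = 121 - 26260 = -26139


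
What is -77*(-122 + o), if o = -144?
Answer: 20482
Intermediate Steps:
-77*(-122 + o) = -77*(-122 - 144) = -77*(-266) = 20482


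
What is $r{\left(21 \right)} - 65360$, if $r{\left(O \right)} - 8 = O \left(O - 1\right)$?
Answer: $-64932$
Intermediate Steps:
$r{\left(O \right)} = 8 + O \left(-1 + O\right)$ ($r{\left(O \right)} = 8 + O \left(O - 1\right) = 8 + O \left(-1 + O\right)$)
$r{\left(21 \right)} - 65360 = \left(8 + 21^{2} - 21\right) - 65360 = \left(8 + 441 - 21\right) - 65360 = 428 - 65360 = -64932$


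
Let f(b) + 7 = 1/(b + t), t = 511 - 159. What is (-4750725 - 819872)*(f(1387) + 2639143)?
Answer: -25566018208980485/1739 ≈ -1.4702e+13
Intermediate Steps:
t = 352
f(b) = -7 + 1/(352 + b) (f(b) = -7 + 1/(b + 352) = -7 + 1/(352 + b))
(-4750725 - 819872)*(f(1387) + 2639143) = (-4750725 - 819872)*((-2463 - 7*1387)/(352 + 1387) + 2639143) = -5570597*((-2463 - 9709)/1739 + 2639143) = -5570597*((1/1739)*(-12172) + 2639143) = -5570597*(-12172/1739 + 2639143) = -5570597*4589457505/1739 = -25566018208980485/1739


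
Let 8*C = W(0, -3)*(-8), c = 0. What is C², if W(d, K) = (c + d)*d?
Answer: 0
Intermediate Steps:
W(d, K) = d² (W(d, K) = (0 + d)*d = d*d = d²)
C = 0 (C = (0²*(-8))/8 = (0*(-8))/8 = (⅛)*0 = 0)
C² = 0² = 0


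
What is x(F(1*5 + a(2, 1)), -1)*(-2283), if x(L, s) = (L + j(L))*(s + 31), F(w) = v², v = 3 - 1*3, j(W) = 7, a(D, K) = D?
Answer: -479430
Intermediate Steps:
v = 0 (v = 3 - 3 = 0)
F(w) = 0 (F(w) = 0² = 0)
x(L, s) = (7 + L)*(31 + s) (x(L, s) = (L + 7)*(s + 31) = (7 + L)*(31 + s))
x(F(1*5 + a(2, 1)), -1)*(-2283) = (217 + 7*(-1) + 31*0 + 0*(-1))*(-2283) = (217 - 7 + 0 + 0)*(-2283) = 210*(-2283) = -479430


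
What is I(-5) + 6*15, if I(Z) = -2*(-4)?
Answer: 98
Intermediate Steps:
I(Z) = 8
I(-5) + 6*15 = 8 + 6*15 = 8 + 90 = 98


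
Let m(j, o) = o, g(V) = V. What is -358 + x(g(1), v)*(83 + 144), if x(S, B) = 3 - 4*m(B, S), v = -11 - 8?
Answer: -585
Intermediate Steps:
v = -19
x(S, B) = 3 - 4*S
-358 + x(g(1), v)*(83 + 144) = -358 + (3 - 4*1)*(83 + 144) = -358 + (3 - 4)*227 = -358 - 1*227 = -358 - 227 = -585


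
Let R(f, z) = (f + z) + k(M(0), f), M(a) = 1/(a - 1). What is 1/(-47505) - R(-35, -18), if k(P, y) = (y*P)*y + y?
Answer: 62374064/47505 ≈ 1313.0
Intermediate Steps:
M(a) = 1/(-1 + a)
k(P, y) = y + P*y² (k(P, y) = (P*y)*y + y = P*y² + y = y + P*y²)
R(f, z) = f + z + f*(1 - f) (R(f, z) = (f + z) + f*(1 + f/(-1 + 0)) = (f + z) + f*(1 + f/(-1)) = (f + z) + f*(1 - f) = f + z + f*(1 - f))
1/(-47505) - R(-35, -18) = 1/(-47505) - (-35 - 18 - 35*(1 - 1*(-35))) = -1/47505 - (-35 - 18 - 35*(1 + 35)) = -1/47505 - (-35 - 18 - 35*36) = -1/47505 - (-35 - 18 - 1260) = -1/47505 - 1*(-1313) = -1/47505 + 1313 = 62374064/47505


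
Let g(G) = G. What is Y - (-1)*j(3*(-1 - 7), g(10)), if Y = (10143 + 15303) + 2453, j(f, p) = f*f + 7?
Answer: 28482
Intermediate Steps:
j(f, p) = 7 + f² (j(f, p) = f² + 7 = 7 + f²)
Y = 27899 (Y = 25446 + 2453 = 27899)
Y - (-1)*j(3*(-1 - 7), g(10)) = 27899 - (-1)*(7 + (3*(-1 - 7))²) = 27899 - (-1)*(7 + (3*(-8))²) = 27899 - (-1)*(7 + (-24)²) = 27899 - (-1)*(7 + 576) = 27899 - (-1)*583 = 27899 - 1*(-583) = 27899 + 583 = 28482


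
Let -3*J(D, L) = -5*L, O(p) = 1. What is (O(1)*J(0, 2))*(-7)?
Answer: -70/3 ≈ -23.333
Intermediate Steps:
J(D, L) = 5*L/3 (J(D, L) = -(-5)*L/3 = 5*L/3)
(O(1)*J(0, 2))*(-7) = (1*((5/3)*2))*(-7) = (1*(10/3))*(-7) = (10/3)*(-7) = -70/3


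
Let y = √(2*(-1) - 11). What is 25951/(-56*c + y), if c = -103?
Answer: 149685368/33269837 - 25951*I*√13/33269837 ≈ 4.4991 - 0.0028124*I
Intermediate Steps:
y = I*√13 (y = √(-2 - 11) = √(-13) = I*√13 ≈ 3.6056*I)
25951/(-56*c + y) = 25951/(-56*(-103) + I*√13) = 25951/(5768 + I*√13)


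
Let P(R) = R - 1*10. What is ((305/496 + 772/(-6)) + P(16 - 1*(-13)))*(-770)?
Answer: 62473565/744 ≈ 83970.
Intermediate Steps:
P(R) = -10 + R (P(R) = R - 10 = -10 + R)
((305/496 + 772/(-6)) + P(16 - 1*(-13)))*(-770) = ((305/496 + 772/(-6)) + (-10 + (16 - 1*(-13))))*(-770) = ((305*(1/496) + 772*(-1/6)) + (-10 + (16 + 13)))*(-770) = ((305/496 - 386/3) + (-10 + 29))*(-770) = (-190541/1488 + 19)*(-770) = -162269/1488*(-770) = 62473565/744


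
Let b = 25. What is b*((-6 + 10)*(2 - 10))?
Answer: -800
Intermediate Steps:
b*((-6 + 10)*(2 - 10)) = 25*((-6 + 10)*(2 - 10)) = 25*(4*(-8)) = 25*(-32) = -800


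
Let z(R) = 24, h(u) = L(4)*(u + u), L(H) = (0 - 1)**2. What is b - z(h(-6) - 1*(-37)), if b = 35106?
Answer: 35082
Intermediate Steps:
L(H) = 1 (L(H) = (-1)**2 = 1)
h(u) = 2*u (h(u) = 1*(u + u) = 1*(2*u) = 2*u)
b - z(h(-6) - 1*(-37)) = 35106 - 1*24 = 35106 - 24 = 35082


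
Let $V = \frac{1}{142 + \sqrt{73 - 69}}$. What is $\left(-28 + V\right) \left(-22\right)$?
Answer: $\frac{44341}{72} \approx 615.85$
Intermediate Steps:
$V = \frac{1}{144}$ ($V = \frac{1}{142 + \sqrt{4}} = \frac{1}{142 + 2} = \frac{1}{144} \approx 0.0069444$)
$\left(-28 + V\right) \left(-22\right) = \left(-28 + \frac{1}{144}\right) \left(-22\right) = \left(- \frac{4031}{144}\right) \left(-22\right) = \frac{44341}{72}$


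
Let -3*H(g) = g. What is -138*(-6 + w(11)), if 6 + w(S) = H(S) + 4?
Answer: 1610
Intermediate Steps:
H(g) = -g/3
w(S) = -2 - S/3 (w(S) = -6 + (-S/3 + 4) = -6 + (4 - S/3) = -2 - S/3)
-138*(-6 + w(11)) = -138*(-6 + (-2 - ⅓*11)) = -138*(-6 + (-2 - 11/3)) = -138*(-6 - 17/3) = -138*(-35/3) = 1610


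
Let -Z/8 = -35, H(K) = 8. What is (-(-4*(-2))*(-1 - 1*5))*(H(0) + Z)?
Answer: 13824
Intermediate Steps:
Z = 280 (Z = -8*(-35) = 280)
(-(-4*(-2))*(-1 - 1*5))*(H(0) + Z) = (-(-4*(-2))*(-1 - 1*5))*(8 + 280) = -8*(-1 - 5)*288 = -8*(-6)*288 = -1*(-48)*288 = 48*288 = 13824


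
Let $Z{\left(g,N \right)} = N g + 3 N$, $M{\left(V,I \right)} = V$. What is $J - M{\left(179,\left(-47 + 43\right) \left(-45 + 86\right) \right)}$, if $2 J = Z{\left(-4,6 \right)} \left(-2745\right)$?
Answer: $8056$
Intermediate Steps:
$Z{\left(g,N \right)} = 3 N + N g$
$J = 8235$ ($J = \frac{6 \left(3 - 4\right) \left(-2745\right)}{2} = \frac{6 \left(-1\right) \left(-2745\right)}{2} = \frac{\left(-6\right) \left(-2745\right)}{2} = \frac{1}{2} \cdot 16470 = 8235$)
$J - M{\left(179,\left(-47 + 43\right) \left(-45 + 86\right) \right)} = 8235 - 179 = 8056$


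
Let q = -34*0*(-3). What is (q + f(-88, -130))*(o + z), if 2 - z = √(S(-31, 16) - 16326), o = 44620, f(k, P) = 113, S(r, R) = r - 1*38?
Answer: 5042286 - 113*I*√16395 ≈ 5.0423e+6 - 14469.0*I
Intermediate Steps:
S(r, R) = -38 + r (S(r, R) = r - 38 = -38 + r)
z = 2 - I*√16395 (z = 2 - √((-38 - 31) - 16326) = 2 - √(-69 - 16326) = 2 - √(-16395) = 2 - I*√16395 ≈ 2.0 - 128.04*I)
q = 0 (q = 0*(-3) = 0)
(q + f(-88, -130))*(o + z) = (0 + 113)*(44620 + (2 - I*√16395)) = 113*(44622 - I*√16395) = 5042286 - 113*I*√16395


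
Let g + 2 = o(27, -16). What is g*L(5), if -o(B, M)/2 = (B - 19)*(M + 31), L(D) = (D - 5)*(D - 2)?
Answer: 0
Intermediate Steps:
L(D) = (-5 + D)*(-2 + D)
o(B, M) = -2*(-19 + B)*(31 + M) (o(B, M) = -2*(B - 19)*(M + 31) = -2*(-19 + B)*(31 + M))
g = -242 (g = -2 + (1178 - 62*27 + 38*(-16) - 2*27*(-16)) = -2 + (1178 - 1674 - 608 + 864) = -2 - 240 = -242)
g*L(5) = -242*(10 + 5² - 7*5) = -242*(10 + 25 - 35) = -242*0 = 0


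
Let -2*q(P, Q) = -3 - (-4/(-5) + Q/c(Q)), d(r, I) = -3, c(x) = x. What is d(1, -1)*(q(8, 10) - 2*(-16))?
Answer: -516/5 ≈ -103.20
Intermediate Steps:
q(P, Q) = 12/5 (q(P, Q) = -(-3 - (-4/(-5) + Q/Q))/2 = -(-3 - (-4*(-1/5) + 1))/2 = -(-3 - (4/5 + 1))/2 = -(-3 - 1*9/5)/2 = -(-3 - 9/5)/2 = -1/2*(-24/5) = 12/5)
d(1, -1)*(q(8, 10) - 2*(-16)) = -3*(12/5 - 2*(-16)) = -3*(12/5 + 32) = -3*172/5 = -516/5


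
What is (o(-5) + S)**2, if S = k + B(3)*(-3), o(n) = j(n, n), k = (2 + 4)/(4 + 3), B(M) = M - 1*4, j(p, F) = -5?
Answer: 64/49 ≈ 1.3061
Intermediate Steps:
B(M) = -4 + M (B(M) = M - 4 = -4 + M)
k = 6/7 ≈ 0.85714
o(n) = -5
S = 27/7 (S = 6/7 + (-4 + 3)*(-3) = 6/7 - 1*(-3) = 6/7 + 3 = 27/7 ≈ 3.8571)
(o(-5) + S)**2 = (-5 + 27/7)**2 = (-8/7)**2 = 64/49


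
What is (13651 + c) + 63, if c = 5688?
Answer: 19402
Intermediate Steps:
(13651 + c) + 63 = (13651 + 5688) + 63 = 19339 + 63 = 19402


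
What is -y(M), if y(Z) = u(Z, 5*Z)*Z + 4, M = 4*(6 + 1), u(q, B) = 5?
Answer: -144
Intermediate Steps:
M = 28 (M = 4*7 = 28)
y(Z) = 4 + 5*Z (y(Z) = 5*Z + 4 = 4 + 5*Z)
-y(M) = -(4 + 5*28) = -(4 + 140) = -1*144 = -144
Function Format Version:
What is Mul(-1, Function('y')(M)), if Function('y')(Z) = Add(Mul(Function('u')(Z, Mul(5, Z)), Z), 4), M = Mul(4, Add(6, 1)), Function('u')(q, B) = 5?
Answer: -144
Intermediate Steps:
M = 28 (M = Mul(4, 7) = 28)
Function('y')(Z) = Add(4, Mul(5, Z)) (Function('y')(Z) = Add(Mul(5, Z), 4) = Add(4, Mul(5, Z)))
Mul(-1, Function('y')(M)) = Mul(-1, Add(4, Mul(5, 28))) = Mul(-1, Add(4, 140)) = Mul(-1, 144) = -144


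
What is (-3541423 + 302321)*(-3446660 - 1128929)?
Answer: 14820799481078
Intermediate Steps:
(-3541423 + 302321)*(-3446660 - 1128929) = -3239102*(-4575589) = 14820799481078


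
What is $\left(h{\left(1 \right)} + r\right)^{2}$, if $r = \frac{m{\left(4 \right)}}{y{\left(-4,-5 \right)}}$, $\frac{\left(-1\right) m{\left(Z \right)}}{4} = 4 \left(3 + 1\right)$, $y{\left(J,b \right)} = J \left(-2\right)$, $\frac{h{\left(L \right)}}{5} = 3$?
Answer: $49$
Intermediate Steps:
$h{\left(L \right)} = 15$ ($h{\left(L \right)} = 5 \cdot 3 = 15$)
$y{\left(J,b \right)} = - 2 J$
$m{\left(Z \right)} = -64$ ($m{\left(Z \right)} = - 4 \cdot 4 \left(3 + 1\right) = - 4 \cdot 4 \cdot 4 = \left(-4\right) 16 = -64$)
$r = -8$ ($r = - \frac{64}{\left(-2\right) \left(-4\right)} = - \frac{64}{8} = \left(-64\right) \frac{1}{8} = -8$)
$\left(h{\left(1 \right)} + r\right)^{2} = \left(15 - 8\right)^{2} = 7^{2} = 49$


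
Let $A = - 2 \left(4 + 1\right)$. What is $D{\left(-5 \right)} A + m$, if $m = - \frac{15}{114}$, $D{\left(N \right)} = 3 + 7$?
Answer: $- \frac{3805}{38} \approx -100.13$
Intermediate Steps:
$D{\left(N \right)} = 10$
$A = -10$ ($A = \left(-2\right) 5 = -10$)
$m = - \frac{5}{38}$ ($m = \left(-15\right) \frac{1}{114} = - \frac{5}{38} \approx -0.13158$)
$D{\left(-5 \right)} A + m = 10 \left(-10\right) - \frac{5}{38} = -100 - \frac{5}{38} = - \frac{3805}{38}$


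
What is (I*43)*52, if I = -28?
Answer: -62608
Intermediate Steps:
(I*43)*52 = -28*43*52 = -1204*52 = -62608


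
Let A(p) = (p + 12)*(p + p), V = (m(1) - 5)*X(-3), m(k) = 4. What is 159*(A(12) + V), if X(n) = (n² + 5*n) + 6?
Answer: 91584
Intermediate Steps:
X(n) = 6 + n² + 5*n
V = 0 (V = (4 - 5)*(6 + (-3)² + 5*(-3)) = -(6 + 9 - 15) = -1*0 = 0)
A(p) = 2*p*(12 + p) (A(p) = (12 + p)*(2*p) = 2*p*(12 + p))
159*(A(12) + V) = 159*(2*12*(12 + 12) + 0) = 159*(2*12*24 + 0) = 159*(576 + 0) = 159*576 = 91584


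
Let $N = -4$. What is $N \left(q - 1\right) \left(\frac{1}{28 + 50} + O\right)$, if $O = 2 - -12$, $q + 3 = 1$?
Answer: $\frac{2186}{13} \approx 168.15$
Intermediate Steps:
$q = -2$ ($q = -3 + 1 = -2$)
$O = 14$ ($O = 2 + 12 = 14$)
$N \left(q - 1\right) \left(\frac{1}{28 + 50} + O\right) = - 4 \left(-2 - 1\right) \left(\frac{1}{28 + 50} + 14\right) = \left(-4\right) \left(-3\right) \left(\frac{1}{78} + 14\right) = 12 \left(\frac{1}{78} + 14\right) = 12 \cdot \frac{1093}{78} = \frac{2186}{13}$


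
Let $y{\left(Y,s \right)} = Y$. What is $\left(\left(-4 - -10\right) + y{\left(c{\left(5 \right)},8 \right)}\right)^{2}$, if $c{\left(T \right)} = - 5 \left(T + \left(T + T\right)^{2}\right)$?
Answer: $269361$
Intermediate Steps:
$c{\left(T \right)} = - 20 T^{2} - 5 T$ ($c{\left(T \right)} = - 5 \left(T + \left(2 T\right)^{2}\right) = - 5 \left(T + 4 T^{2}\right) = - 20 T^{2} - 5 T$)
$\left(\left(-4 - -10\right) + y{\left(c{\left(5 \right)},8 \right)}\right)^{2} = \left(\left(-4 - -10\right) - 25 \left(1 + 4 \cdot 5\right)\right)^{2} = \left(\left(-4 + 10\right) - 25 \left(1 + 20\right)\right)^{2} = \left(6 - 25 \cdot 21\right)^{2} = \left(6 - 525\right)^{2} = \left(-519\right)^{2} = 269361$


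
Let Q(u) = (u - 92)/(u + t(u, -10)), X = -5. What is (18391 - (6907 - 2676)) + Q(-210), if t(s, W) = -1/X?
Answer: 14855350/1049 ≈ 14161.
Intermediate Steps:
t(s, W) = 1/5 (t(s, W) = -1/(-5) = -1*(-1/5) = 1/5)
Q(u) = (-92 + u)/(1/5 + u) (Q(u) = (u - 92)/(u + 1/5) = (-92 + u)/(1/5 + u))
(18391 - (6907 - 2676)) + Q(-210) = (18391 - (6907 - 2676)) + 5*(-92 - 210)/(1 + 5*(-210)) = (18391 - 1*4231) + 5*(-302)/(1 - 1050) = (18391 - 4231) + 5*(-302)/(-1049) = 14160 + 5*(-1/1049)*(-302) = 14160 + 1510/1049 = 14855350/1049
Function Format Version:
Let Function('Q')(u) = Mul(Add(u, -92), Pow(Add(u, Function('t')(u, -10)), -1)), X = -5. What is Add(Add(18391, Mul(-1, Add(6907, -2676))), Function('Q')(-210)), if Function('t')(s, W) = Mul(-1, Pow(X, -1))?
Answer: Rational(14855350, 1049) ≈ 14161.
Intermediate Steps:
Function('t')(s, W) = Rational(1, 5) (Function('t')(s, W) = Mul(-1, Pow(-5, -1)) = Mul(-1, Rational(-1, 5)) = Rational(1, 5))
Function('Q')(u) = Mul(Pow(Add(Rational(1, 5), u), -1), Add(-92, u)) (Function('Q')(u) = Mul(Add(u, -92), Pow(Add(u, Rational(1, 5)), -1)) = Mul(Add(-92, u), Pow(Add(Rational(1, 5), u), -1)) = Mul(Pow(Add(Rational(1, 5), u), -1), Add(-92, u)))
Add(Add(18391, Mul(-1, Add(6907, -2676))), Function('Q')(-210)) = Add(Add(18391, Mul(-1, Add(6907, -2676))), Mul(5, Pow(Add(1, Mul(5, -210)), -1), Add(-92, -210))) = Add(Add(18391, Mul(-1, 4231)), Mul(5, Pow(Add(1, -1050), -1), -302)) = Add(Add(18391, -4231), Mul(5, Pow(-1049, -1), -302)) = Add(14160, Mul(5, Rational(-1, 1049), -302)) = Add(14160, Rational(1510, 1049)) = Rational(14855350, 1049)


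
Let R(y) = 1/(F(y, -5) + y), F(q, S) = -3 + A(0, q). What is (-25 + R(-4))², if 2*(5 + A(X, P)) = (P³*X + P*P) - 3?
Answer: 76729/121 ≈ 634.12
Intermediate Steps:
A(X, P) = -13/2 + P²/2 + X*P³/2 (A(X, P) = -5 + ((P³*X + P*P) - 3)/2 = -5 + ((X*P³ + P²) - 3)/2 = -5 + ((P² + X*P³) - 3)/2 = -5 + (-3 + P² + X*P³)/2 = -5 + (-3/2 + P²/2 + X*P³/2) = -13/2 + P²/2 + X*P³/2)
F(q, S) = -19/2 + q²/2 (F(q, S) = -3 + (-13/2 + q²/2 + (½)*0*q³) = -3 + (-13/2 + q²/2 + 0) = -3 + (-13/2 + q²/2) = -19/2 + q²/2)
R(y) = 1/(-19/2 + y + y²/2) (R(y) = 1/((-19/2 + y²/2) + y) = 1/(-19/2 + y + y²/2))
(-25 + R(-4))² = (-25 + 2/(-19 + (-4)² + 2*(-4)))² = (-25 + 2/(-19 + 16 - 8))² = (-25 + 2/(-11))² = (-25 + 2*(-1/11))² = (-25 - 2/11)² = (-277/11)² = 76729/121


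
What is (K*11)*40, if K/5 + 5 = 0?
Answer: -11000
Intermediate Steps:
K = -25 (K = -25 + 5*0 = -25 + 0 = -25)
(K*11)*40 = -25*11*40 = -275*40 = -11000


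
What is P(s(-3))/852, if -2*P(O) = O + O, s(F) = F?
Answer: 1/284 ≈ 0.0035211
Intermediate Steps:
P(O) = -O (P(O) = -(O + O)/2 = -O)
P(s(-3))/852 = -1*(-3)/852 = 3*(1/852) = 1/284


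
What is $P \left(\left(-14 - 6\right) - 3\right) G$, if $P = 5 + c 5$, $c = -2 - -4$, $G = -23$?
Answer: $7935$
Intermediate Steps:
$c = 2$ ($c = -2 + 4 = 2$)
$P = 15$ ($P = 5 + 2 \cdot 5 = 5 + 10 = 15$)
$P \left(\left(-14 - 6\right) - 3\right) G = 15 \left(\left(-14 - 6\right) - 3\right) \left(-23\right) = 15 \left(-20 - 3\right) \left(-23\right) = 15 \left(-23\right) \left(-23\right) = \left(-345\right) \left(-23\right) = 7935$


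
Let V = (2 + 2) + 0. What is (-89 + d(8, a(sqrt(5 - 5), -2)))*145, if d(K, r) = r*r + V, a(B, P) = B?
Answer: -12325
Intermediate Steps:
V = 4 (V = 4 + 0 = 4)
d(K, r) = 4 + r**2 (d(K, r) = r*r + 4 = r**2 + 4 = 4 + r**2)
(-89 + d(8, a(sqrt(5 - 5), -2)))*145 = (-89 + (4 + (sqrt(5 - 5))**2))*145 = (-89 + (4 + (sqrt(0))**2))*145 = (-89 + (4 + 0**2))*145 = (-89 + (4 + 0))*145 = (-89 + 4)*145 = -85*145 = -12325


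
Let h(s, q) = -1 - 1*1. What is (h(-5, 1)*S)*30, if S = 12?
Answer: -720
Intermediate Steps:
h(s, q) = -2 (h(s, q) = -1 - 1 = -2)
(h(-5, 1)*S)*30 = -2*12*30 = -24*30 = -720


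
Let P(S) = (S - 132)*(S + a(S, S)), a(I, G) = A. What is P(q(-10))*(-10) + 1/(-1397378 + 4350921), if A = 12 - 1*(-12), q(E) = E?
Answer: 58716434841/2953543 ≈ 19880.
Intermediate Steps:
A = 24 (A = 12 + 12 = 24)
a(I, G) = 24
P(S) = (-132 + S)*(24 + S) (P(S) = (S - 132)*(S + 24) = (-132 + S)*(24 + S))
P(q(-10))*(-10) + 1/(-1397378 + 4350921) = (-3168 + (-10)² - 108*(-10))*(-10) + 1/(-1397378 + 4350921) = (-3168 + 100 + 1080)*(-10) + 1/2953543 = -1988*(-10) + 1/2953543 = 19880 + 1/2953543 = 58716434841/2953543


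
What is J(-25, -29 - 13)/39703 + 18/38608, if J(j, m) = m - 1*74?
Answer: -1881937/766426712 ≈ -0.0024555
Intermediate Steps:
J(j, m) = -74 + m (J(j, m) = m - 74 = -74 + m)
J(-25, -29 - 13)/39703 + 18/38608 = (-74 + (-29 - 13))/39703 + 18/38608 = (-74 - 42)*(1/39703) + 18*(1/38608) = -116*1/39703 + 9/19304 = -116/39703 + 9/19304 = -1881937/766426712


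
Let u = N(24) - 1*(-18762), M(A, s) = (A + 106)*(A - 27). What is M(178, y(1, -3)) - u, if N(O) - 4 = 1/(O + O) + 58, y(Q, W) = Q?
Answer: 1154879/48 ≈ 24060.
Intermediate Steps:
M(A, s) = (-27 + A)*(106 + A) (M(A, s) = (106 + A)*(-27 + A) = (-27 + A)*(106 + A))
N(O) = 62 + 1/(2*O) (N(O) = 4 + (1/(O + O) + 58) = 4 + (1/(2*O) + 58) = 4 + (58 + 1/(2*O)) = 62 + 1/(2*O))
u = 903553/48 (u = (62 + (½)/24) - 1*(-18762) = (62 + (½)*(1/24)) + 18762 = (62 + 1/48) + 18762 = 2977/48 + 18762 = 903553/48 ≈ 18824.)
M(178, y(1, -3)) - u = (-2862 + 178² + 79*178) - 1*903553/48 = (-2862 + 31684 + 14062) - 903553/48 = 42884 - 903553/48 = 1154879/48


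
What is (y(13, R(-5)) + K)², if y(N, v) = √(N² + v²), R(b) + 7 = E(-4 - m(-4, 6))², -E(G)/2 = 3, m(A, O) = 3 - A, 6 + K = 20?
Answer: (14 + √1010)² ≈ 2095.9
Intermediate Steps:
K = 14 (K = -6 + 20 = 14)
E(G) = -6 (E(G) = -2*3 = -6)
R(b) = 29 (R(b) = -7 + (-6)² = -7 + 36 = 29)
(y(13, R(-5)) + K)² = (√(13² + 29²) + 14)² = (√(169 + 841) + 14)² = (√1010 + 14)² = (14 + √1010)²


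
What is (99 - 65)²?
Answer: 1156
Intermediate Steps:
(99 - 65)² = 34² = 1156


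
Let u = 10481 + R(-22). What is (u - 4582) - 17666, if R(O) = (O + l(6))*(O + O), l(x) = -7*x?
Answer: -8951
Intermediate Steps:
R(O) = 2*O*(-42 + O) (R(O) = (O - 7*6)*(O + O) = (O - 42)*(2*O) = (-42 + O)*(2*O) = 2*O*(-42 + O))
u = 13297 (u = 10481 + 2*(-22)*(-42 - 22) = 10481 + 2*(-22)*(-64) = 10481 + 2816 = 13297)
(u - 4582) - 17666 = (13297 - 4582) - 17666 = 8715 - 17666 = -8951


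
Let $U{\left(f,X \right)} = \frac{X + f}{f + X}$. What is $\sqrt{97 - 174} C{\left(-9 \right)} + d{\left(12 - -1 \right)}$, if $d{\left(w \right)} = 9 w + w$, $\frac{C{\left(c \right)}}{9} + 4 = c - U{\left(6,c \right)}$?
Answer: $130 - 126 i \sqrt{77} \approx 130.0 - 1105.6 i$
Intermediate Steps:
$U{\left(f,X \right)} = 1$ ($U{\left(f,X \right)} = \frac{X + f}{X + f} = 1$)
$C{\left(c \right)} = -45 + 9 c$ ($C{\left(c \right)} = -36 + 9 \left(c - 1\right) = -36 + 9 \left(-1 + c\right) = -36 + \left(-9 + 9 c\right) = -45 + 9 c$)
$d{\left(w \right)} = 10 w$
$\sqrt{97 - 174} C{\left(-9 \right)} + d{\left(12 - -1 \right)} = \sqrt{97 - 174} \left(-45 + 9 \left(-9\right)\right) + 10 \left(12 - -1\right) = \sqrt{-77} \left(-45 - 81\right) + 10 \left(12 + 1\right) = i \sqrt{77} \left(-126\right) + 10 \cdot 13 = - 126 i \sqrt{77} + 130 = 130 - 126 i \sqrt{77}$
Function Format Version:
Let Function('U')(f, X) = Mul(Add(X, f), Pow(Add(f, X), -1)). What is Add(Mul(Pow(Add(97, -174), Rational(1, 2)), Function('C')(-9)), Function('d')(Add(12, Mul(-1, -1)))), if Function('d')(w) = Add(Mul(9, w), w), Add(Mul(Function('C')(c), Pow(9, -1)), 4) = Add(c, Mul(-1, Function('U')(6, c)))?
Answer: Add(130, Mul(-126, I, Pow(77, Rational(1, 2)))) ≈ Add(130.00, Mul(-1105.6, I))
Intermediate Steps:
Function('U')(f, X) = 1 (Function('U')(f, X) = Mul(Add(X, f), Pow(Add(X, f), -1)) = 1)
Function('C')(c) = Add(-45, Mul(9, c)) (Function('C')(c) = Add(-36, Mul(9, Add(c, Mul(-1, 1)))) = Add(-36, Mul(9, Add(c, -1))) = Add(-36, Mul(9, Add(-1, c))) = Add(-36, Add(-9, Mul(9, c))) = Add(-45, Mul(9, c)))
Function('d')(w) = Mul(10, w)
Add(Mul(Pow(Add(97, -174), Rational(1, 2)), Function('C')(-9)), Function('d')(Add(12, Mul(-1, -1)))) = Add(Mul(Pow(Add(97, -174), Rational(1, 2)), Add(-45, Mul(9, -9))), Mul(10, Add(12, Mul(-1, -1)))) = Add(Mul(Pow(-77, Rational(1, 2)), Add(-45, -81)), Mul(10, Add(12, 1))) = Add(Mul(Mul(I, Pow(77, Rational(1, 2))), -126), Mul(10, 13)) = Add(Mul(-126, I, Pow(77, Rational(1, 2))), 130) = Add(130, Mul(-126, I, Pow(77, Rational(1, 2))))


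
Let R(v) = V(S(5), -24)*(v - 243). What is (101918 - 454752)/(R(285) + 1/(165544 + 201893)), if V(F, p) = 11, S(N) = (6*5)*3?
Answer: -129644266458/169755895 ≈ -763.71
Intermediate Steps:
S(N) = 90 (S(N) = 30*3 = 90)
R(v) = -2673 + 11*v (R(v) = 11*(v - 243) = 11*(-243 + v) = -2673 + 11*v)
(101918 - 454752)/(R(285) + 1/(165544 + 201893)) = (101918 - 454752)/((-2673 + 11*285) + 1/(165544 + 201893)) = -352834/((-2673 + 3135) + 1/367437) = -352834/(462 + 1/367437) = -352834/169755895/367437 = -352834*367437/169755895 = -129644266458/169755895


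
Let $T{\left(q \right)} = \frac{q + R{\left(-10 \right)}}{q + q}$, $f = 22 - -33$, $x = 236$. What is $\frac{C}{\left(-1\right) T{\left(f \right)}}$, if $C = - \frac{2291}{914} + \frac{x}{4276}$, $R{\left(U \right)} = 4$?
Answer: $\frac{131733415}{28823447} \approx 4.5704$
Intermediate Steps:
$f = 55$ ($f = 22 + 33 = 55$)
$T{\left(q \right)} = \frac{4 + q}{2 q}$ ($T{\left(q \right)} = \frac{q + 4}{q + q} = \frac{4 + q}{2 q}$)
$C = - \frac{2395153}{977066}$ ($C = - \frac{2291}{914} + \frac{236}{4276} = \left(-2291\right) \frac{1}{914} + 236 \cdot \frac{1}{4276} = - \frac{2291}{914} + \frac{59}{1069} = - \frac{2395153}{977066} \approx -2.4514$)
$\frac{C}{\left(-1\right) T{\left(f \right)}} = - \frac{2395153}{977066 \left(- \frac{4 + 55}{2 \cdot 55}\right)} = - \frac{2395153}{977066 \left(- \frac{59}{2 \cdot 55}\right)} = - \frac{2395153}{977066 \left(\left(-1\right) \frac{59}{110}\right)} = - \frac{2395153}{977066 \left(- \frac{59}{110}\right)} = \left(- \frac{2395153}{977066}\right) \left(- \frac{110}{59}\right) = \frac{131733415}{28823447}$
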